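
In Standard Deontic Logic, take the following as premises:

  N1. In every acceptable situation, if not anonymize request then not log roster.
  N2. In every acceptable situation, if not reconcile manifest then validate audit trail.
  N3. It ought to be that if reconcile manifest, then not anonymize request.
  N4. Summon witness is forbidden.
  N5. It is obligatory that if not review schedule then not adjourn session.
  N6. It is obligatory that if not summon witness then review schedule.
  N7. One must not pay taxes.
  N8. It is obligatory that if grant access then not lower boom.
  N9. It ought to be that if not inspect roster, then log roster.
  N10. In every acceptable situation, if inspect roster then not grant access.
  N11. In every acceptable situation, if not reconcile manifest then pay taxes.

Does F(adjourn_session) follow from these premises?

No

Premise 5 is O(¬review_schedule → ¬adjourn_session), but O(¬review_schedule) is not derivable from the premises, so it does not yield O(¬adjourn_session).
No other premise forces O(¬adjourn_session). An ideal world satisfying every premise can still have adjourn_session true, so F(adjourn_session) is not derivable.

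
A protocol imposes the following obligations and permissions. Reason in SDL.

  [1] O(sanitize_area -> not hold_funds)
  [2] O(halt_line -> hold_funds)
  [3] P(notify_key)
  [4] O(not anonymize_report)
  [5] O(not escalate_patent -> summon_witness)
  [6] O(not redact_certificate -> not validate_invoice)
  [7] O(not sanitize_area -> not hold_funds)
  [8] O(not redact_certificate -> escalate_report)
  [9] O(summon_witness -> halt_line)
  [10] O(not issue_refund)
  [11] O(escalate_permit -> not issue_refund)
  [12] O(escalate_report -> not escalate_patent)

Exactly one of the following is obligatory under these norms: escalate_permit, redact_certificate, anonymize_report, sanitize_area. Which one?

redact_certificate

By case analysis on not sanitize_area: premise 7 gives O(not sanitize_area -> not hold_funds) and premise 1 gives O(sanitize_area -> not hold_funds), so O(not hold_funds) either way.
The contrapositive of premise 2 (O(halt_line -> hold_funds)) is O(not hold_funds -> not halt_line), and O(not hold_funds) is already established, so O(not halt_line).
The contrapositive of premise 9 (O(summon_witness -> halt_line)) is O(not halt_line -> not summon_witness), and O(not halt_line) is already established, so O(not summon_witness).
The contrapositive of premise 5 (O(not escalate_patent -> summon_witness)) is O(not summon_witness -> escalate_patent), and O(not summon_witness) is already established, so O(escalate_patent).
Premise 12, O(escalate_report -> not escalate_patent), contraposes to O(escalate_patent -> not escalate_report); with O(escalate_patent) we get O(not escalate_report).
Premise 8 is O(not redact_certificate -> escalate_report); contrapositively O(not escalate_report -> redact_certificate). Since O(not escalate_report) holds, K gives O(redact_certificate).
So O(redact_certificate) holds — redact_certificate is obligatory. None of the other listed options is made obligatory by any chain of premises.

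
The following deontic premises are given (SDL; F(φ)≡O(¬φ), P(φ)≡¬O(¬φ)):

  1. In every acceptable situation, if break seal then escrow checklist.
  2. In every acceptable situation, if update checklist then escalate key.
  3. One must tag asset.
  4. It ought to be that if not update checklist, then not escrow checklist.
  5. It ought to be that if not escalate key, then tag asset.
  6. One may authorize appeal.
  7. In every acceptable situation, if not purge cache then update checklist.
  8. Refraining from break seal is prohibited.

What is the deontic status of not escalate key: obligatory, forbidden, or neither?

Forbidden

Premise 8, F(¬break_seal), is equivalent to O(break_seal).
With premise 1, O(break_seal → escrow_checklist), the K-axiom yields O(escrow_checklist).
Premise 4, O(¬update_checklist → ¬escrow_checklist), contraposes to O(escrow_checklist → update_checklist); with O(escrow_checklist) we get O(update_checklist).
Premise 2 is O(update_checklist → escalate_key); since O(update_checklist), deontic closure gives O(escalate_key).
Premises 3, 5, 6, 7 do not contribute to this derivation.
Thus O(escalate_key), which is F(¬escalate_key): ¬escalate_key is forbidden.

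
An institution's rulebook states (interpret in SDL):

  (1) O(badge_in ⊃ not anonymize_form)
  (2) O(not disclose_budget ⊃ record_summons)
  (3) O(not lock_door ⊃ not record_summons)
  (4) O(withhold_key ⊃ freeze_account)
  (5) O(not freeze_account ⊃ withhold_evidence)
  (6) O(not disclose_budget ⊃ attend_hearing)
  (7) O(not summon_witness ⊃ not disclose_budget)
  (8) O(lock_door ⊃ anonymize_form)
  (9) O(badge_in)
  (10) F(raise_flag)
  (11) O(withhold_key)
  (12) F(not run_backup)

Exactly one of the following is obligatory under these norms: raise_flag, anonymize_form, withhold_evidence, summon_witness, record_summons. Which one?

summon_witness

From premise 9 we have O(badge_in).
Applying K to premise 1 (O(badge_in ⊃ not anonymize_form)) and O(badge_in) yields O(not anonymize_form).
Premise 8, O(lock_door ⊃ anonymize_form), contraposes to O(not anonymize_form ⊃ not lock_door); with O(not anonymize_form) we get O(not lock_door).
Premise 3 is O(not lock_door ⊃ not record_summons); since O(not lock_door), deontic closure gives O(not record_summons).
The contrapositive of premise 2 (O(not disclose_budget ⊃ record_summons)) is O(not record_summons ⊃ disclose_budget), and O(not record_summons) is already established, so O(disclose_budget).
Premise 7, O(not summon_witness ⊃ not disclose_budget), contraposes to O(disclose_budget ⊃ summon_witness); with O(disclose_budget) we get O(summon_witness).
So O(summon_witness) holds — summon_witness is obligatory. None of the other listed options is made obligatory by any chain of premises.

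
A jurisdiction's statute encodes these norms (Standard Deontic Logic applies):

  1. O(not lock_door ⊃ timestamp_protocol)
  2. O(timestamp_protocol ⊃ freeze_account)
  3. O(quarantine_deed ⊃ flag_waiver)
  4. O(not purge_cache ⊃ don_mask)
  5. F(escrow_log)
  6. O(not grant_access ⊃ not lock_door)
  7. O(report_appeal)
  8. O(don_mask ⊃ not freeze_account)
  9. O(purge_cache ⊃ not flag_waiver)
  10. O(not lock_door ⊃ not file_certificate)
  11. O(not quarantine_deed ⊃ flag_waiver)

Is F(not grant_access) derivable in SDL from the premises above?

By case analysis on quarantine_deed: premise 3 gives O(quarantine_deed ⊃ flag_waiver) and premise 11 gives O(not quarantine_deed ⊃ flag_waiver), so O(flag_waiver) either way.
The contrapositive of premise 9 (O(purge_cache ⊃ not flag_waiver)) is O(flag_waiver ⊃ not purge_cache), and O(flag_waiver) is already established, so O(not purge_cache).
With premise 4, O(not purge_cache ⊃ don_mask), the K-axiom yields O(don_mask).
Applying K to premise 8 (O(don_mask ⊃ not freeze_account)) and O(don_mask) yields O(not freeze_account).
The contrapositive of premise 2 (O(timestamp_protocol ⊃ freeze_account)) is O(not freeze_account ⊃ not timestamp_protocol), and O(not freeze_account) is already established, so O(not timestamp_protocol).
Premise 1, O(not lock_door ⊃ timestamp_protocol), contraposes to O(not timestamp_protocol ⊃ lock_door); with O(not timestamp_protocol) we get O(lock_door).
The contrapositive of premise 6 (O(not grant_access ⊃ not lock_door)) is O(lock_door ⊃ grant_access), and O(lock_door) is already established, so O(grant_access).
Premises 5, 7, 10 do not contribute to this derivation.
So O(grant_access) holds, i.e. F(not grant_access). The claim follows.

Yes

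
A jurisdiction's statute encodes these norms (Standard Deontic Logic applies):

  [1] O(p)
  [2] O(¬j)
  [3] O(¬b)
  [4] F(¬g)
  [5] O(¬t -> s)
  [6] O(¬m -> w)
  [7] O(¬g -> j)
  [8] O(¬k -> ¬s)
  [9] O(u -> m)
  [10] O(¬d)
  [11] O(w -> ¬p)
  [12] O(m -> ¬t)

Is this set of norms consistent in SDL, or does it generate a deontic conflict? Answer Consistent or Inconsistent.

Consistent

Premise 7 is O(¬g -> j), but O(¬g) is not derivable from the premises, so it does not yield O(j).
So O(j) is not derivable, and the apparent clash with O(¬j) does not arise.
A world satisfying every obligation exists (e.g. b=false, d=false, g=true, j=false, k=true, m=true, p=true, s=true, t=false, u=false, w=false); no atom is both obligatory and forbidden, so the set is consistent.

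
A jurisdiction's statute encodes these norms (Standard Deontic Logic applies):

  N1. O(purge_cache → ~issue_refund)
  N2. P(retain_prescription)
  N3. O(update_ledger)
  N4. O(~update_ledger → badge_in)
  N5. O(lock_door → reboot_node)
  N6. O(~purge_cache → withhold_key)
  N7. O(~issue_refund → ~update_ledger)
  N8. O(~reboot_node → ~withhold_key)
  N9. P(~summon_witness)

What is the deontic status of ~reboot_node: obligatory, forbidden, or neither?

Premise 3 states O(update_ledger) outright.
Premise 7 is O(~issue_refund → ~update_ledger); contrapositively O(update_ledger → issue_refund). Since O(update_ledger) holds, K gives O(issue_refund).
Premise 1 is O(purge_cache → ~issue_refund); contrapositively O(issue_refund → ~purge_cache). Since O(issue_refund) holds, K gives O(~purge_cache).
Applying K to premise 6 (O(~purge_cache → withhold_key)) and O(~purge_cache) yields O(withhold_key).
The contrapositive of premise 8 (O(~reboot_node → ~withhold_key)) is O(withhold_key → reboot_node), and O(withhold_key) is already established, so O(reboot_node).
Premises 2, 4, 5, 9 do not contribute to this derivation.
Thus O(reboot_node), which is F(~reboot_node): ~reboot_node is forbidden.

Forbidden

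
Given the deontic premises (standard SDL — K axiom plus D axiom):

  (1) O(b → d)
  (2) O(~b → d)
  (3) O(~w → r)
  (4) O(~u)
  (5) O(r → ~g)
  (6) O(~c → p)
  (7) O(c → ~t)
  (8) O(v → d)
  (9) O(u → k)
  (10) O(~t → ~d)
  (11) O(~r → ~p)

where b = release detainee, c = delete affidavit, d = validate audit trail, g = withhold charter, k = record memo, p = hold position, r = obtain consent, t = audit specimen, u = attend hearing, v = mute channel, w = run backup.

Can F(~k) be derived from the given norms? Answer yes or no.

Premise 9 is O(u → k), but O(u) is not derivable from the premises, so it does not yield O(k).
No other premise forces O(k). An ideal world satisfying every premise can still have ~k true, so F(~k) is not derivable.

No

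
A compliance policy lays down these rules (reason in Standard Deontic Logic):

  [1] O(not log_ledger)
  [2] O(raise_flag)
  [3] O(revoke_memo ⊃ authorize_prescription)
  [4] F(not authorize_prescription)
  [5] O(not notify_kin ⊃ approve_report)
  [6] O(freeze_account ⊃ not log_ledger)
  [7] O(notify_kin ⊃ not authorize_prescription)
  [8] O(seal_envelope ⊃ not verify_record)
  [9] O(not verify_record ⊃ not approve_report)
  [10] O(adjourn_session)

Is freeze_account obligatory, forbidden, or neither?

Premise 6 is O(freeze_account ⊃ not log_ledger); even if O(not log_ledger) held, inferring O(freeze_account) would be affirming the consequent — invalid.
No premise or chain of K-axiom applications forces O(freeze_account), and none forces O(not freeze_account). So freeze_account is neither obligatory nor forbidden under these norms.

Neither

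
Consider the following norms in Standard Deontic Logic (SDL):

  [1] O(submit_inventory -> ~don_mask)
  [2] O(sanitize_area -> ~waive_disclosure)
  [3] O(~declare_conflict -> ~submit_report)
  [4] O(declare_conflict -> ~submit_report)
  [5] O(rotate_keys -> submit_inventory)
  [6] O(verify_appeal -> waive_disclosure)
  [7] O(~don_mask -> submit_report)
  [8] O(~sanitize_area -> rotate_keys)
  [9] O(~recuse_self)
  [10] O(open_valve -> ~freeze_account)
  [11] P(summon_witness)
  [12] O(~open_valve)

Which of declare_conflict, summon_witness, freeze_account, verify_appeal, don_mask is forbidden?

Premises 4 and 3 are O(declare_conflict -> ~submit_report) and O(~declare_conflict -> ~submit_report); every ideal world satisfies declare_conflict or ~declare_conflict, so in either case ~submit_report holds — hence O(~submit_report).
Premise 7 is O(~don_mask -> submit_report); contrapositively O(~submit_report -> don_mask). Since O(~submit_report) holds, K gives O(don_mask).
Premise 1 is O(submit_inventory -> ~don_mask); contrapositively O(don_mask -> ~submit_inventory). Since O(don_mask) holds, K gives O(~submit_inventory).
The contrapositive of premise 5 (O(rotate_keys -> submit_inventory)) is O(~submit_inventory -> ~rotate_keys), and O(~submit_inventory) is already established, so O(~rotate_keys).
Premise 8 is O(~sanitize_area -> rotate_keys); contrapositively O(~rotate_keys -> sanitize_area). Since O(~rotate_keys) holds, K gives O(sanitize_area).
Premise 2 is O(sanitize_area -> ~waive_disclosure); since O(sanitize_area), deontic closure gives O(~waive_disclosure).
The contrapositive of premise 6 (O(verify_appeal -> waive_disclosure)) is O(~waive_disclosure -> ~verify_appeal), and O(~waive_disclosure) is already established, so O(~verify_appeal).
So O(~verify_appeal) holds, i.e. verify_appeal is forbidden. None of the other listed options is forbidden under the premises.

verify_appeal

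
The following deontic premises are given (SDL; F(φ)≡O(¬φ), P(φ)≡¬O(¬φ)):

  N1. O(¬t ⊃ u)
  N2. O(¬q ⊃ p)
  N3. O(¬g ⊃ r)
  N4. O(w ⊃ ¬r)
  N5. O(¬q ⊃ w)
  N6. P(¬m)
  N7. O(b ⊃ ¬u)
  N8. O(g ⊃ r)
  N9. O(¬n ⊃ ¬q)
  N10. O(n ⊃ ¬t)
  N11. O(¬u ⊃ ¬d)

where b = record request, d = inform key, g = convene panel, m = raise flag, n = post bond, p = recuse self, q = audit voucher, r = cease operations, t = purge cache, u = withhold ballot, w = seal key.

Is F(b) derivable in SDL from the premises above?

Yes

Premises 8 and 3 are O(g ⊃ r) and O(¬g ⊃ r); every ideal world satisfies g or ¬g, so in either case r holds — hence O(r).
The contrapositive of premise 4 (O(w ⊃ ¬r)) is O(r ⊃ ¬w), and O(r) is already established, so O(¬w).
The contrapositive of premise 5 (O(¬q ⊃ w)) is O(¬w ⊃ q), and O(¬w) is already established, so O(q).
Premise 9 is O(¬n ⊃ ¬q); contrapositively O(q ⊃ n). Since O(q) holds, K gives O(n).
With premise 10, O(n ⊃ ¬t), the K-axiom yields O(¬t).
With premise 1, O(¬t ⊃ u), the K-axiom yields O(u).
Premise 7, O(b ⊃ ¬u), contraposes to O(u ⊃ ¬b); with O(u) we get O(¬b).
Premises 2, 6, 11 do not contribute to this derivation.
So O(¬b) holds, i.e. F(b). The claim follows.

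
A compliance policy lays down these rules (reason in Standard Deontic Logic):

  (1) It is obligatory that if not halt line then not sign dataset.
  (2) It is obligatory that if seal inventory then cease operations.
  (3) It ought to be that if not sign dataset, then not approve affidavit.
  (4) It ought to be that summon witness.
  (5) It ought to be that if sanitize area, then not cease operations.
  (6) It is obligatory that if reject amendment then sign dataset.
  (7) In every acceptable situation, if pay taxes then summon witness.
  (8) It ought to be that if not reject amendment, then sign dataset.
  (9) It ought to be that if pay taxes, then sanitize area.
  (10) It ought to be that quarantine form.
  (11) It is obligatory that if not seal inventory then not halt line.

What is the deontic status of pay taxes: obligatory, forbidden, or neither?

Forbidden

Premises 8 and 6 cover both cases: O(¬reject_amendment → sign_dataset) and O(reject_amendment → sign_dataset). Since ¬reject_amendment ∨ reject_amendment is a tautology, O(sign_dataset) follows.
The contrapositive of premise 1 (O(¬halt_line → ¬sign_dataset)) is O(sign_dataset → halt_line), and O(sign_dataset) is already established, so O(halt_line).
Premise 11, O(¬seal_inventory → ¬halt_line), contraposes to O(halt_line → seal_inventory); with O(halt_line) we get O(seal_inventory).
From O(seal_inventory) and premise 2, O(seal_inventory → cease_operations), we obtain O(cease_operations).
Premise 5, O(sanitize_area → ¬cease_operations), contraposes to O(cease_operations → ¬sanitize_area); with O(cease_operations) we get O(¬sanitize_area).
Premise 9 is O(pay_taxes → sanitize_area); contrapositively O(¬sanitize_area → ¬pay_taxes). Since O(¬sanitize_area) holds, K gives O(¬pay_taxes).
Premises 3, 4, 7, 10 do not contribute to this derivation.
Thus O(¬pay_taxes), which is F(pay_taxes): pay_taxes is forbidden.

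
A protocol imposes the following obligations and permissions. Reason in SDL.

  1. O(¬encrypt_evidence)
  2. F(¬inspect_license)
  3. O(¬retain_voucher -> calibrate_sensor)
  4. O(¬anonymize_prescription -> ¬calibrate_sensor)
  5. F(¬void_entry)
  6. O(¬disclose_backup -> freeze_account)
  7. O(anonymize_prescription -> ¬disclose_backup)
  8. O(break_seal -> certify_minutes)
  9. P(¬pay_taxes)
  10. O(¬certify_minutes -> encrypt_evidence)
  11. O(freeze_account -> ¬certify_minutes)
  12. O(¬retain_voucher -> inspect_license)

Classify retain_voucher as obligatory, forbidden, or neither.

From premise 1 we have O(¬encrypt_evidence).
Premise 10, O(¬certify_minutes -> encrypt_evidence), contraposes to O(¬encrypt_evidence -> certify_minutes); with O(¬encrypt_evidence) we get O(certify_minutes).
Premise 11, O(freeze_account -> ¬certify_minutes), contraposes to O(certify_minutes -> ¬freeze_account); with O(certify_minutes) we get O(¬freeze_account).
Premise 6 is O(¬disclose_backup -> freeze_account); contrapositively O(¬freeze_account -> disclose_backup). Since O(¬freeze_account) holds, K gives O(disclose_backup).
Premise 7, O(anonymize_prescription -> ¬disclose_backup), contraposes to O(disclose_backup -> ¬anonymize_prescription); with O(disclose_backup) we get O(¬anonymize_prescription).
From O(¬anonymize_prescription) and premise 4, O(¬anonymize_prescription -> ¬calibrate_sensor), we obtain O(¬calibrate_sensor).
Premise 3, O(¬retain_voucher -> calibrate_sensor), contraposes to O(¬calibrate_sensor -> retain_voucher); with O(¬calibrate_sensor) we get O(retain_voucher).
Premises 2, 5, 8, 9, 12 do not contribute to this derivation.
Hence retain_voucher is obligatory.

Obligatory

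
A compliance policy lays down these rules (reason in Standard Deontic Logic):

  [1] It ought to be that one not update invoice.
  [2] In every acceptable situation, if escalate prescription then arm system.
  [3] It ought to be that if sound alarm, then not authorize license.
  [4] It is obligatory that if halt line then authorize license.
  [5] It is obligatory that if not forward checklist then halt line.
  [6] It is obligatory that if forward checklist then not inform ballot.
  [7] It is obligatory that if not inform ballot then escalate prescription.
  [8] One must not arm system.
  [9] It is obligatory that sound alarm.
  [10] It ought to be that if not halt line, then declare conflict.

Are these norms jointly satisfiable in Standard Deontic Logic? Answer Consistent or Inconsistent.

Inconsistent

F(arm_system) at premise 8 means O(¬arm_system).
Premise 2, O(escalate_prescription → arm_system), contraposes to O(¬arm_system → ¬escalate_prescription); with O(¬arm_system) we get O(¬escalate_prescription).
Premise 7 is O(¬inform_ballot → escalate_prescription); contrapositively O(¬escalate_prescription → inform_ballot). Since O(¬escalate_prescription) holds, K gives O(inform_ballot).
Premise 6, O(forward_checklist → ¬inform_ballot), contraposes to O(inform_ballot → ¬forward_checklist); with O(inform_ballot) we get O(¬forward_checklist).
Premise 5 is O(¬forward_checklist → halt_line); since O(¬forward_checklist), deontic closure gives O(halt_line).
From O(halt_line) and premise 4, O(halt_line → authorize_license), we obtain O(authorize_license).
The contrapositive of premise 3 (O(sound_alarm → ¬authorize_license)) is O(authorize_license → ¬sound_alarm), and O(authorize_license) is already established, so O(¬sound_alarm).
However, premise 9 gives O(sound_alarm).
We now have both O(¬sound_alarm) and O(sound_alarm) — sound_alarm is simultaneously obligatory and forbidden, violating the D-axiom.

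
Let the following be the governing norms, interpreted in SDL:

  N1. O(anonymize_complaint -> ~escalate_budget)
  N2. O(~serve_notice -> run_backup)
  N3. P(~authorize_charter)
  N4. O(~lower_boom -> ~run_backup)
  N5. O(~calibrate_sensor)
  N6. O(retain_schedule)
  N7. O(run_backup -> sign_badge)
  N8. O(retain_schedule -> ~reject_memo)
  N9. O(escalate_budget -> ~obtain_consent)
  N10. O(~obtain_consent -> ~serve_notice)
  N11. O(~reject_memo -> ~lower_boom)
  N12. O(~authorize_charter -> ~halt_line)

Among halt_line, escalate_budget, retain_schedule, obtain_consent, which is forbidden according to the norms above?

From premise 6 we have O(retain_schedule).
With premise 8, O(retain_schedule -> ~reject_memo), the K-axiom yields O(~reject_memo).
Applying K to premise 11 (O(~reject_memo -> ~lower_boom)) and O(~reject_memo) yields O(~lower_boom).
Premise 4 is O(~lower_boom -> ~run_backup); since O(~lower_boom), deontic closure gives O(~run_backup).
The contrapositive of premise 2 (O(~serve_notice -> run_backup)) is O(~run_backup -> serve_notice), and O(~run_backup) is already established, so O(serve_notice).
Premise 10, O(~obtain_consent -> ~serve_notice), contraposes to O(serve_notice -> obtain_consent); with O(serve_notice) we get O(obtain_consent).
Premise 9 is O(escalate_budget -> ~obtain_consent); contrapositively O(obtain_consent -> ~escalate_budget). Since O(obtain_consent) holds, K gives O(~escalate_budget).
So O(~escalate_budget) holds, i.e. escalate_budget is forbidden. None of the other listed options is forbidden under the premises.

escalate_budget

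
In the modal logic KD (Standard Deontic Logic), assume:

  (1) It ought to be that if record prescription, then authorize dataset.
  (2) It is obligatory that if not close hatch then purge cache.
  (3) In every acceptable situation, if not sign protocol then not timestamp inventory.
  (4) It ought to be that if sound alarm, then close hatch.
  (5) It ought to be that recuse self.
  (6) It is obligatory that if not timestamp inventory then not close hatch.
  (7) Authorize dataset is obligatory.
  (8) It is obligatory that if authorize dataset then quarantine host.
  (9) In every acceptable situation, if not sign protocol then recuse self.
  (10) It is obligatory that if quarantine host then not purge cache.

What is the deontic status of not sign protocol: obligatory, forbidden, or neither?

Forbidden

Premise 7 gives O(authorize_dataset).
Applying K to premise 8 (O(authorize_dataset → quarantine_host)) and O(authorize_dataset) yields O(quarantine_host).
Applying K to premise 10 (O(quarantine_host → ¬purge_cache)) and O(quarantine_host) yields O(¬purge_cache).
The contrapositive of premise 2 (O(¬close_hatch → purge_cache)) is O(¬purge_cache → close_hatch), and O(¬purge_cache) is already established, so O(close_hatch).
The contrapositive of premise 6 (O(¬timestamp_inventory → ¬close_hatch)) is O(close_hatch → timestamp_inventory), and O(close_hatch) is already established, so O(timestamp_inventory).
The contrapositive of premise 3 (O(¬sign_protocol → ¬timestamp_inventory)) is O(timestamp_inventory → sign_protocol), and O(timestamp_inventory) is already established, so O(sign_protocol).
Premises 1, 4, 5, 9 do not contribute to this derivation.
Thus O(sign_protocol), which is F(¬sign_protocol): ¬sign_protocol is forbidden.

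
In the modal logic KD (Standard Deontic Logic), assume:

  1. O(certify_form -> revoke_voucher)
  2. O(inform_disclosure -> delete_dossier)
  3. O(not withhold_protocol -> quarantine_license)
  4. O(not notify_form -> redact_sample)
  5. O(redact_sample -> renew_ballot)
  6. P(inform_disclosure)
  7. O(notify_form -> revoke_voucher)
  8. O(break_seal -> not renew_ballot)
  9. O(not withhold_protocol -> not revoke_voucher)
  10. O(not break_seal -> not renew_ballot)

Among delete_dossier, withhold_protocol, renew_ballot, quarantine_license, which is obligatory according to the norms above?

withhold_protocol

Premises 8 and 10 are O(break_seal -> not renew_ballot) and O(not break_seal -> not renew_ballot); every ideal world satisfies break_seal or not break_seal, so in either case not renew_ballot holds — hence O(not renew_ballot).
Premise 5, O(redact_sample -> renew_ballot), contraposes to O(not renew_ballot -> not redact_sample); with O(not renew_ballot) we get O(not redact_sample).
The contrapositive of premise 4 (O(not notify_form -> redact_sample)) is O(not redact_sample -> notify_form), and O(not redact_sample) is already established, so O(notify_form).
Premise 7 is O(notify_form -> revoke_voucher); since O(notify_form), deontic closure gives O(revoke_voucher).
Premise 9 is O(not withhold_protocol -> not revoke_voucher); contrapositively O(revoke_voucher -> withhold_protocol). Since O(revoke_voucher) holds, K gives O(withhold_protocol).
So O(withhold_protocol) holds — withhold_protocol is obligatory. None of the other listed options is made obligatory by any chain of premises.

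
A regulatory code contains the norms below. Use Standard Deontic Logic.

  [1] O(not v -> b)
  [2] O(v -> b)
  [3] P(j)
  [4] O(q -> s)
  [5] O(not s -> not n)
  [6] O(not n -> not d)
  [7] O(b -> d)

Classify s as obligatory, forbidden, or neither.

Premises 1 and 2 are O(not v -> b) and O(v -> b); every ideal world satisfies not v or v, so in either case b holds — hence O(b).
Premise 7 is O(b -> d); since O(b), deontic closure gives O(d).
Premise 6, O(not n -> not d), contraposes to O(d -> n); with O(d) we get O(n).
Premise 5 is O(not s -> not n); contrapositively O(n -> s). Since O(n) holds, K gives O(s).
Premises 3, 4 do not contribute to this derivation.
Hence s is obligatory.

Obligatory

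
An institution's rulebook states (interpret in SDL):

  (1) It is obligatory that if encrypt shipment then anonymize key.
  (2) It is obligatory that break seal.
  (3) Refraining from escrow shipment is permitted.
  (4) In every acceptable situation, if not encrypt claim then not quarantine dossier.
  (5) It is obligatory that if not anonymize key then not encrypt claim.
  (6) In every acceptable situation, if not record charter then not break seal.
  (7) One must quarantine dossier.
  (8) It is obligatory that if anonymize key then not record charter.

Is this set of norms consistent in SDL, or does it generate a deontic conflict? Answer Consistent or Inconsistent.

From premise 7 we have O(quarantine_dossier).
Premise 4, O(¬encrypt_claim → ¬quarantine_dossier), contraposes to O(quarantine_dossier → encrypt_claim); with O(quarantine_dossier) we get O(encrypt_claim).
Premise 5 is O(¬anonymize_key → ¬encrypt_claim); contrapositively O(encrypt_claim → anonymize_key). Since O(encrypt_claim) holds, K gives O(anonymize_key).
Applying K to premise 8 (O(anonymize_key → ¬record_charter)) and O(anonymize_key) yields O(¬record_charter).
With premise 6, O(¬record_charter → ¬break_seal), the K-axiom yields O(¬break_seal).
However, premise 2 gives O(break_seal).
We now have both O(¬break_seal) and O(break_seal) — break_seal is simultaneously obligatory and forbidden, violating the D-axiom.

Inconsistent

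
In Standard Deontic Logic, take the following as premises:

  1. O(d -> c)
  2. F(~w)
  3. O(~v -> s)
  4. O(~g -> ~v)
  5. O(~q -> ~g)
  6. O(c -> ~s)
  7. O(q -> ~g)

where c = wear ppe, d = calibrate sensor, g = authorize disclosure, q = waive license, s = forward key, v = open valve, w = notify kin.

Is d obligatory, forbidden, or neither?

Premises 5 and 7 are O(~q -> ~g) and O(q -> ~g); every ideal world satisfies ~q or q, so in either case ~g holds — hence O(~g).
Premise 4 is O(~g -> ~v); since O(~g), deontic closure gives O(~v).
From O(~v) and premise 3, O(~v -> s), we obtain O(s).
The contrapositive of premise 6 (O(c -> ~s)) is O(s -> ~c), and O(s) is already established, so O(~c).
The contrapositive of premise 1 (O(d -> c)) is O(~c -> ~d), and O(~c) is already established, so O(~d).
Premise 2 does not contribute to this derivation.
Thus O(~d), which is F(d): d is forbidden.

Forbidden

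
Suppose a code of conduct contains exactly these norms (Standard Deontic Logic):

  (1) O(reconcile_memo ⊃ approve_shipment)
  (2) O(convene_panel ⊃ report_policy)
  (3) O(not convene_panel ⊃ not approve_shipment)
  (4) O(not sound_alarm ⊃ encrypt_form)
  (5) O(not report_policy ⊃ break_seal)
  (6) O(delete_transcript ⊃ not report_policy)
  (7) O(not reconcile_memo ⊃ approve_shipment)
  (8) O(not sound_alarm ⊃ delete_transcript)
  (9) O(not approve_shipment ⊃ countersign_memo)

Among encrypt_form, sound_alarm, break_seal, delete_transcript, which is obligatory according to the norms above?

sound_alarm

Premises 1 and 7 cover both cases: O(reconcile_memo ⊃ approve_shipment) and O(not reconcile_memo ⊃ approve_shipment). Since reconcile_memo ∨ not reconcile_memo is a tautology, O(approve_shipment) follows.
Premise 3 is O(not convene_panel ⊃ not approve_shipment); contrapositively O(approve_shipment ⊃ convene_panel). Since O(approve_shipment) holds, K gives O(convene_panel).
From O(convene_panel) and premise 2, O(convene_panel ⊃ report_policy), we obtain O(report_policy).
Premise 6 is O(delete_transcript ⊃ not report_policy); contrapositively O(report_policy ⊃ not delete_transcript). Since O(report_policy) holds, K gives O(not delete_transcript).
Premise 8, O(not sound_alarm ⊃ delete_transcript), contraposes to O(not delete_transcript ⊃ sound_alarm); with O(not delete_transcript) we get O(sound_alarm).
So O(sound_alarm) holds — sound_alarm is obligatory. None of the other listed options is made obligatory by any chain of premises.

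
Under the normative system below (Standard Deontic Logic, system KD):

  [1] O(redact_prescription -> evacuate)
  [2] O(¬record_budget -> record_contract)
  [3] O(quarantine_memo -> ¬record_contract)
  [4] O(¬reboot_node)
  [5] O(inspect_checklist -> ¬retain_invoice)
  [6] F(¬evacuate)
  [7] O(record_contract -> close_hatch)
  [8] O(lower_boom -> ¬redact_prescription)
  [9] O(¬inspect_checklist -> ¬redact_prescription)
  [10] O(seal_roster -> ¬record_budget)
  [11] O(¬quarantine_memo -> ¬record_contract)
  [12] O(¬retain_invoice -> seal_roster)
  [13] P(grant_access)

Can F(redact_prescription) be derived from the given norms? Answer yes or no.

Yes

Premises 11 and 3 are O(¬quarantine_memo -> ¬record_contract) and O(quarantine_memo -> ¬record_contract); every ideal world satisfies ¬quarantine_memo or quarantine_memo, so in either case ¬record_contract holds — hence O(¬record_contract).
Premise 2 is O(¬record_budget -> record_contract); contrapositively O(¬record_contract -> record_budget). Since O(¬record_contract) holds, K gives O(record_budget).
Premise 10, O(seal_roster -> ¬record_budget), contraposes to O(record_budget -> ¬seal_roster); with O(record_budget) we get O(¬seal_roster).
The contrapositive of premise 12 (O(¬retain_invoice -> seal_roster)) is O(¬seal_roster -> retain_invoice), and O(¬seal_roster) is already established, so O(retain_invoice).
Premise 5, O(inspect_checklist -> ¬retain_invoice), contraposes to O(retain_invoice -> ¬inspect_checklist); with O(retain_invoice) we get O(¬inspect_checklist).
Applying K to premise 9 (O(¬inspect_checklist -> ¬redact_prescription)) and O(¬inspect_checklist) yields O(¬redact_prescription).
Premises 1, 4, 6, 7, 8, 13 do not contribute to this derivation.
So O(¬redact_prescription) holds, i.e. F(redact_prescription). The claim follows.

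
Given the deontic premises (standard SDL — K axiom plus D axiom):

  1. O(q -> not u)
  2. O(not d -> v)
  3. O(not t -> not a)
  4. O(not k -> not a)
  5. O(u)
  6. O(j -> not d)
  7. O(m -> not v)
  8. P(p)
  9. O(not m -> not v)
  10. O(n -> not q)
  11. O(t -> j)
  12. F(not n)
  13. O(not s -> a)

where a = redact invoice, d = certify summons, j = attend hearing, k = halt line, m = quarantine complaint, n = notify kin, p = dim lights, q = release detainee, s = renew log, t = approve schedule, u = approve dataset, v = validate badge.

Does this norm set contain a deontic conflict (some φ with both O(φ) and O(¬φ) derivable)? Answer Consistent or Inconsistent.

Premise 1 is O(q -> not u), but O(q) is not derivable from the premises, so it does not yield O(not u).
So O(not u) is not derivable, and the apparent clash with O(u) does not arise.
A world satisfying every obligation exists (e.g. a=false, d=true, j=false, k=false, m=false, n=true, p=false, q=false, s=true, t=false, u=true, v=false); no atom is both obligatory and forbidden, so the set is consistent.

Consistent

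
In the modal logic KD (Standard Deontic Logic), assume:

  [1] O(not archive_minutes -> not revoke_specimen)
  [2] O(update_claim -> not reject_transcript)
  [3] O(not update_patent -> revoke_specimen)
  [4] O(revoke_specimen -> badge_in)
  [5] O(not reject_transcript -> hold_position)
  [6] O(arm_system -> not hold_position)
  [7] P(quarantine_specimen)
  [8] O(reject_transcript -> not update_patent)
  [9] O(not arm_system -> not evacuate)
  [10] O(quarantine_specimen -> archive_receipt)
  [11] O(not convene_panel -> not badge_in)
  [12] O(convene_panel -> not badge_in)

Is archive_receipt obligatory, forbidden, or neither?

Neither

Premise 10 is O(quarantine_specimen -> archive_receipt), but O(quarantine_specimen) is not derivable from the premises (the permission P(quarantine_specimen) asserts only not O(not quarantine_specimen), not O(quarantine_specimen)), so it does not yield O(archive_receipt).
No premise or chain of K-axiom applications forces O(archive_receipt), and none forces O(not archive_receipt). So archive_receipt is neither obligatory nor forbidden under these norms.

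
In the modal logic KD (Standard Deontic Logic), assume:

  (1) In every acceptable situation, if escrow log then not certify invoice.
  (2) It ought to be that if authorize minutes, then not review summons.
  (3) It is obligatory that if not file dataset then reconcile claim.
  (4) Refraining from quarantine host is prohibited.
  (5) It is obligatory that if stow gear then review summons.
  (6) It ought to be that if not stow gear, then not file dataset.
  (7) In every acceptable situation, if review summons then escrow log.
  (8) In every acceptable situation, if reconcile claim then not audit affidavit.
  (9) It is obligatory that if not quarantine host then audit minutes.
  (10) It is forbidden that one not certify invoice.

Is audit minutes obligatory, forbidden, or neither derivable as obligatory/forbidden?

Premise 9 is O(¬quarantine_host → audit_minutes), but O(¬quarantine_host) is not derivable from the premises, so it does not yield O(audit_minutes).
No premise or chain of K-axiom applications forces O(audit_minutes), and none forces O(¬audit_minutes). So audit_minutes is neither obligatory nor forbidden under these norms.

Neither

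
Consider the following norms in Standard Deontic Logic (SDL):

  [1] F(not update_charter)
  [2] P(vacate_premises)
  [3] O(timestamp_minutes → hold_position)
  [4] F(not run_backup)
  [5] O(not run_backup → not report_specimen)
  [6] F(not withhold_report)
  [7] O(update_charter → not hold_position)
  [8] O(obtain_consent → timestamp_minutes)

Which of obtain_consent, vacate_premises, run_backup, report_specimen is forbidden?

obtain_consent

Premise 1, F(not update_charter), is equivalent to O(update_charter).
Premise 7 is O(update_charter → not hold_position); since O(update_charter), deontic closure gives O(not hold_position).
Premise 3 is O(timestamp_minutes → hold_position); contrapositively O(not hold_position → not timestamp_minutes). Since O(not hold_position) holds, K gives O(not timestamp_minutes).
Premise 8 is O(obtain_consent → timestamp_minutes); contrapositively O(not timestamp_minutes → not obtain_consent). Since O(not timestamp_minutes) holds, K gives O(not obtain_consent).
So O(not obtain_consent) holds, i.e. obtain_consent is forbidden. None of the other listed options is forbidden under the premises.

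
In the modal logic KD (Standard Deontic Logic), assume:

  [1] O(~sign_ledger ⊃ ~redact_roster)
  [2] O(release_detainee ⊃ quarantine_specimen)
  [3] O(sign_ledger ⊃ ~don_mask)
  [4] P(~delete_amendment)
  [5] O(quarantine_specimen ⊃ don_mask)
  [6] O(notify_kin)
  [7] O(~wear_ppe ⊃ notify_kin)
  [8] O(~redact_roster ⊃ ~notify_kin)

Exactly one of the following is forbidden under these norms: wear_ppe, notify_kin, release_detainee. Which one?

Premise 6 gives O(notify_kin).
The contrapositive of premise 8 (O(~redact_roster ⊃ ~notify_kin)) is O(notify_kin ⊃ redact_roster), and O(notify_kin) is already established, so O(redact_roster).
Premise 1 is O(~sign_ledger ⊃ ~redact_roster); contrapositively O(redact_roster ⊃ sign_ledger). Since O(redact_roster) holds, K gives O(sign_ledger).
Applying K to premise 3 (O(sign_ledger ⊃ ~don_mask)) and O(sign_ledger) yields O(~don_mask).
The contrapositive of premise 5 (O(quarantine_specimen ⊃ don_mask)) is O(~don_mask ⊃ ~quarantine_specimen), and O(~don_mask) is already established, so O(~quarantine_specimen).
The contrapositive of premise 2 (O(release_detainee ⊃ quarantine_specimen)) is O(~quarantine_specimen ⊃ ~release_detainee), and O(~quarantine_specimen) is already established, so O(~release_detainee).
So O(~release_detainee) holds, i.e. release_detainee is forbidden. None of the other listed options is forbidden under the premises.

release_detainee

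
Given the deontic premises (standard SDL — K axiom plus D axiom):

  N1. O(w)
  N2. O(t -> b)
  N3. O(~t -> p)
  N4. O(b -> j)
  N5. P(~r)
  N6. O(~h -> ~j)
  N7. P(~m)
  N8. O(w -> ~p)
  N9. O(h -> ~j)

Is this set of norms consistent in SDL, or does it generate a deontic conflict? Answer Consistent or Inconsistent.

Premises 6 and 9 are O(~h -> ~j) and O(h -> ~j); every ideal world satisfies ~h or h, so in either case ~j holds — hence O(~j).
The contrapositive of premise 4 (O(b -> j)) is O(~j -> ~b), and O(~j) is already established, so O(~b).
Premise 2, O(t -> b), contraposes to O(~b -> ~t); with O(~b) we get O(~t).
With premise 3, O(~t -> p), the K-axiom yields O(p).
The contrapositive of premise 8 (O(w -> ~p)) is O(p -> ~w), and O(p) is already established, so O(~w).
However, premise 1 gives O(w).
We now have both O(~w) and O(w) — w is simultaneously obligatory and forbidden, violating the D-axiom.

Inconsistent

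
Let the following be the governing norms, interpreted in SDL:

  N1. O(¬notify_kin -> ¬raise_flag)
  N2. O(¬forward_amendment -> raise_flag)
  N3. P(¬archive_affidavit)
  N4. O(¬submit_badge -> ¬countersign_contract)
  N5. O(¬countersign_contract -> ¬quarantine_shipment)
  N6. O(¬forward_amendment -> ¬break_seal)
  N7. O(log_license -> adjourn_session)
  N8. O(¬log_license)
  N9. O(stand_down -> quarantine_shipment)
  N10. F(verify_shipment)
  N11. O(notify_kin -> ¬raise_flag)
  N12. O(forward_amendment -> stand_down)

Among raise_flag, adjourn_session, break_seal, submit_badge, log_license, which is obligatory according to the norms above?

Premises 1 and 11 are O(¬notify_kin -> ¬raise_flag) and O(notify_kin -> ¬raise_flag); every ideal world satisfies ¬notify_kin or notify_kin, so in either case ¬raise_flag holds — hence O(¬raise_flag).
Premise 2, O(¬forward_amendment -> raise_flag), contraposes to O(¬raise_flag -> forward_amendment); with O(¬raise_flag) we get O(forward_amendment).
With premise 12, O(forward_amendment -> stand_down), the K-axiom yields O(stand_down).
Premise 9 is O(stand_down -> quarantine_shipment); since O(stand_down), deontic closure gives O(quarantine_shipment).
Premise 5 is O(¬countersign_contract -> ¬quarantine_shipment); contrapositively O(quarantine_shipment -> countersign_contract). Since O(quarantine_shipment) holds, K gives O(countersign_contract).
Premise 4, O(¬submit_badge -> ¬countersign_contract), contraposes to O(countersign_contract -> submit_badge); with O(countersign_contract) we get O(submit_badge).
So O(submit_badge) holds — submit_badge is obligatory. None of the other listed options is made obligatory by any chain of premises.

submit_badge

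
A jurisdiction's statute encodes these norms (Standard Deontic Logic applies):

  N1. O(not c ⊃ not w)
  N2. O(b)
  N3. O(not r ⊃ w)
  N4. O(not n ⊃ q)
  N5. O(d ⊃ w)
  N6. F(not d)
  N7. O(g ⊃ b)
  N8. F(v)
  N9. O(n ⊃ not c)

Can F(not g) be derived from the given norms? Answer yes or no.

Premise 7 is O(g ⊃ b); even if O(b) held, inferring O(g) would be affirming the consequent — invalid.
No other premise forces O(g). An ideal world satisfying every premise can still have not g true, so F(not g) is not derivable.

No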